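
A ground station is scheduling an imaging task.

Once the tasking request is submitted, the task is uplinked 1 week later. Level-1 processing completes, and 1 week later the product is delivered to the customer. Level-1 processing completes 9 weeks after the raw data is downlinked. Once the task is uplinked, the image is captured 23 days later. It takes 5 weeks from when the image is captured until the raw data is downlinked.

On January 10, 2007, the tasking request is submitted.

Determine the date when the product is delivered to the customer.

The tasking request is submitted: Jan 10, 2007.
The task is uplinked: Jan 10, 2007 + 1 week = Jan 17, 2007.
The image is captured: Jan 17, 2007 + 23 days = Feb 9, 2007.
The raw data is downlinked: Feb 9, 2007 + 5 weeks = Mar 16, 2007.
Level-1 processing completes: Mar 16, 2007 + 9 weeks = May 18, 2007.
The product is delivered to the customer: May 18, 2007 + 1 week = May 25, 2007.

May 25, 2007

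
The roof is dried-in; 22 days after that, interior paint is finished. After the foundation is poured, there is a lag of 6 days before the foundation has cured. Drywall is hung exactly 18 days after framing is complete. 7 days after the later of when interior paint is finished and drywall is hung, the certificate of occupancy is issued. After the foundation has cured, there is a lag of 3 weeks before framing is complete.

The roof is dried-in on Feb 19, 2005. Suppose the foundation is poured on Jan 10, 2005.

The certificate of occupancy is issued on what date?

The roof is dried-in: Feb 19, 2005.
Interior paint is finished: Feb 19, 2005 + 22 days = Mar 13, 2005.
The foundation is poured: Jan 10, 2005.
The foundation has cured: Jan 10, 2005 + 6 days = Jan 16, 2005.
Framing is complete: Jan 16, 2005 + 3 weeks = Feb 6, 2005.
Drywall is hung: Feb 6, 2005 + 18 days = Feb 24, 2005.
Both prerequisites met — interior paint is finished (Mar 13, 2005), drywall is hung (Feb 24, 2005); the later is Mar 13, 2005.
The certificate of occupancy is issued: Mar 13, 2005 + 7 days = Mar 20, 2005.

Mar 20, 2005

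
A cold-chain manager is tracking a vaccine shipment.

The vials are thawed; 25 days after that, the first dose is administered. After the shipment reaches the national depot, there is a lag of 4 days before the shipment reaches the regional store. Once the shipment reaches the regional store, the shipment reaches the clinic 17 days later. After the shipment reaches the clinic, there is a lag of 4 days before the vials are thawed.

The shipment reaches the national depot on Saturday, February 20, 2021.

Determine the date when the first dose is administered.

Sunday, April 11, 2021

The shipment reaches the national depot: Feb 20, 2021.
The shipment reaches the regional store: Feb 20, 2021 + 4 days = Feb 24, 2021.
The shipment reaches the clinic: Feb 24, 2021 + 17 days = Mar 13, 2021.
The vials are thawed: Mar 13, 2021 + 4 days = Mar 17, 2021.
The first dose is administered: Mar 17, 2021 + 25 days = Apr 11, 2021.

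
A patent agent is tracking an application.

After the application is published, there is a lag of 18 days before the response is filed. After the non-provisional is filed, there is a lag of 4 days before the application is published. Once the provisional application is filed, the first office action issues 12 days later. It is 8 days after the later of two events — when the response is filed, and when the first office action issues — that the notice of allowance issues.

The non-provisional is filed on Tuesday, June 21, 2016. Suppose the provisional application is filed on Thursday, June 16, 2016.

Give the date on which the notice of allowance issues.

The non-provisional is filed: Jun 21, 2016.
The application is published: Jun 21, 2016 + 4 days = Jun 25, 2016.
The response is filed: Jun 25, 2016 + 18 days = Jul 13, 2016.
The provisional application is filed: Jun 16, 2016.
The first office action issues: Jun 16, 2016 + 12 days = Jun 28, 2016.
Both prerequisites met — the response is filed (Jul 13, 2016), the first office action issues (Jun 28, 2016); the later is Jul 13, 2016.
The notice of allowance issues: Jul 13, 2016 + 8 days = Jul 21, 2016.

Thursday, July 21, 2016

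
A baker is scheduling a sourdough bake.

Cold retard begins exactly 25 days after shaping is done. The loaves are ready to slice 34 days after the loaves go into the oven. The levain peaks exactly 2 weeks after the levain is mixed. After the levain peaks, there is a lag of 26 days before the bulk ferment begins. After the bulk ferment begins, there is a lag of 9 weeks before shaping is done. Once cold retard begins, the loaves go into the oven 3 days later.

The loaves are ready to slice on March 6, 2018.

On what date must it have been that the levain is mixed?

The loaves are ready to slice: Mar 6, 2018.
The loaves go into the oven: Mar 6, 2018 − 34 days = Jan 31, 2018.
Cold retard begins: Jan 31, 2018 − 3 days = Jan 28, 2018.
Shaping is done: Jan 28, 2018 − 25 days = Jan 3, 2018.
The bulk ferment begins: Jan 3, 2018 − 9 weeks = Nov 1, 2017.
The levain peaks: Nov 1, 2017 − 26 days = Oct 6, 2017.
The levain is mixed: Oct 6, 2017 − 2 weeks = Sep 22, 2017.

September 22, 2017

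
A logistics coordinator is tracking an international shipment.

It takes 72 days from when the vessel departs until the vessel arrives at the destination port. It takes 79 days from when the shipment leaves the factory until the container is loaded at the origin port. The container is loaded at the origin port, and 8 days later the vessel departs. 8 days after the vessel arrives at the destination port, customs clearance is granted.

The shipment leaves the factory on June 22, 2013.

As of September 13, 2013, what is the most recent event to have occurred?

The container is loaded at the origin port

The shipment leaves the factory: Jun 22, 2013.
The container is loaded at the origin port: Jun 22, 2013 + 79 days = Sep 9, 2013.
The vessel departs: Sep 9, 2013 + 8 days = Sep 17, 2013.
The vessel arrives at the destination port: Sep 17, 2013 + 72 days = Nov 28, 2013.
Customs clearance is granted: Nov 28, 2013 + 8 days = Dec 6, 2013.
Sep 13, 2013 falls between when the container is loaded at the origin port (Sep 9, 2013) and when the vessel departs (Sep 17, 2013).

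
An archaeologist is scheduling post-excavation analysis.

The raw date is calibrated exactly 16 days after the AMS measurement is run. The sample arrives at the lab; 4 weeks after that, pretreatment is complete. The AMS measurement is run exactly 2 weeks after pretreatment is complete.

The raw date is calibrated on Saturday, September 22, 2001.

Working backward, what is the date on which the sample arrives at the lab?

The raw date is calibrated: Sep 22, 2001.
The AMS measurement is run: Sep 22, 2001 − 16 days = Sep 6, 2001.
Pretreatment is complete: Sep 6, 2001 − 2 weeks = Aug 23, 2001.
The sample arrives at the lab: Aug 23, 2001 − 4 weeks = Jul 26, 2001.

Thursday, July 26, 2001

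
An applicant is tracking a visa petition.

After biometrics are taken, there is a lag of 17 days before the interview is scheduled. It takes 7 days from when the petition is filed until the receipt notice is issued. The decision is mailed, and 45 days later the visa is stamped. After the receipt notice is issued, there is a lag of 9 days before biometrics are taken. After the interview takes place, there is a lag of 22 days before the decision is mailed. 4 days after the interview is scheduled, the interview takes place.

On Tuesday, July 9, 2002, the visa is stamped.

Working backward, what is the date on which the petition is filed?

Wednesday, March 27, 2002

The visa is stamped: Jul 9, 2002.
The decision is mailed: Jul 9, 2002 − 45 days = May 25, 2002.
The interview takes place: May 25, 2002 − 22 days = May 3, 2002.
The interview is scheduled: May 3, 2002 − 4 days = Apr 29, 2002.
Biometrics are taken: Apr 29, 2002 − 17 days = Apr 12, 2002.
The receipt notice is issued: Apr 12, 2002 − 9 days = Apr 3, 2002.
The petition is filed: Apr 3, 2002 − 7 days = Mar 27, 2002.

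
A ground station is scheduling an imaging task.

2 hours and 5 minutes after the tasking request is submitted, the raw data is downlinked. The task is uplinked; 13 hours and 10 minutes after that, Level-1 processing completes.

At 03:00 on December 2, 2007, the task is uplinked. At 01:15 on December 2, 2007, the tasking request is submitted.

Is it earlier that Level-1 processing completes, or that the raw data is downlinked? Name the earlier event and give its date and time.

The raw data is downlinked — 03:20 on December 2, 2007

The task is uplinked: 03:00 Dec 2, 2007.
Level-1 processing completes: 03:00 Dec 2, 2007 + 13h10m = 16:10 Dec 2, 2007.
The tasking request is submitted: 01:15 Dec 2, 2007.
The raw data is downlinked: 01:15 Dec 2, 2007 + 2h05m = 03:20 Dec 2, 2007.
Comparing: Level-1 processing completes at 16:10 Dec 2, 2007 vs the raw data is downlinked at 03:20 Dec 2, 2007. Earlier: the raw data is downlinked.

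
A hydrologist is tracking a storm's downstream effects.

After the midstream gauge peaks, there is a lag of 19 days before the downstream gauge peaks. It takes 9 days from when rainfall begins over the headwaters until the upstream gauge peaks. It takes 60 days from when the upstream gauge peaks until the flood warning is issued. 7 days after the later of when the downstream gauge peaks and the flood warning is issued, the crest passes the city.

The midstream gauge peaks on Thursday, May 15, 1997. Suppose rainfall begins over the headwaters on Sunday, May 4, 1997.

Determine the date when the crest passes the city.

Saturday, July 19, 1997

The midstream gauge peaks: May 15, 1997.
The downstream gauge peaks: May 15, 1997 + 19 days = Jun 3, 1997.
Rainfall begins over the headwaters: May 4, 1997.
The upstream gauge peaks: May 4, 1997 + 9 days = May 13, 1997.
The flood warning is issued: May 13, 1997 + 60 days = Jul 12, 1997.
Both prerequisites met — the downstream gauge peaks (Jun 3, 1997), the flood warning is issued (Jul 12, 1997); the later is Jul 12, 1997.
The crest passes the city: Jul 12, 1997 + 7 days = Jul 19, 1997.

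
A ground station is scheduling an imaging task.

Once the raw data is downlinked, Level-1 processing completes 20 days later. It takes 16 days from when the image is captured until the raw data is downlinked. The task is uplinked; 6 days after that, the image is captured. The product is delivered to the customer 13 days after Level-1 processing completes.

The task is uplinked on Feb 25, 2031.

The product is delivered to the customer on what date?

The task is uplinked: Feb 25, 2031.
The image is captured: Feb 25, 2031 + 6 days = Mar 3, 2031.
The raw data is downlinked: Mar 3, 2031 + 16 days = Mar 19, 2031.
Level-1 processing completes: Mar 19, 2031 + 20 days = Apr 8, 2031.
The product is delivered to the customer: Apr 8, 2031 + 13 days = Apr 21, 2031.

Apr 21, 2031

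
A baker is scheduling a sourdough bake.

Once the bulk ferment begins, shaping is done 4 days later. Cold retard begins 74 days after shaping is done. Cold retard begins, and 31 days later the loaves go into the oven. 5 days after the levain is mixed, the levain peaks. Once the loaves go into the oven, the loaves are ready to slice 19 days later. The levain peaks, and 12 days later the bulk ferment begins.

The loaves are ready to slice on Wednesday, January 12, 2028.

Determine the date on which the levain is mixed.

Friday, August 20, 2027

The loaves are ready to slice: Jan 12, 2028.
The loaves go into the oven: Jan 12, 2028 − 19 days = Dec 24, 2027.
Cold retard begins: Dec 24, 2027 − 31 days = Nov 23, 2027.
Shaping is done: Nov 23, 2027 − 74 days = Sep 10, 2027.
The bulk ferment begins: Sep 10, 2027 − 4 days = Sep 6, 2027.
The levain peaks: Sep 6, 2027 − 12 days = Aug 25, 2027.
The levain is mixed: Aug 25, 2027 − 5 days = Aug 20, 2027.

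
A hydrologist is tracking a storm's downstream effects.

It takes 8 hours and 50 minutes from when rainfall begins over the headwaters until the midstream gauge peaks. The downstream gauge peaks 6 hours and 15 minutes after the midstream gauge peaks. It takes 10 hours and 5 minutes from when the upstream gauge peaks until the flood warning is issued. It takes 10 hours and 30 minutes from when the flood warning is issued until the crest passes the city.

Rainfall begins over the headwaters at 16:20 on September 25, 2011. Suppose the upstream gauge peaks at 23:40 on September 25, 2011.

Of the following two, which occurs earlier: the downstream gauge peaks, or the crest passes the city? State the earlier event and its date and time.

The downstream gauge peaks — 07:25 on September 26, 2011

Rainfall begins over the headwaters: 16:20 Sep 25, 2011.
The midstream gauge peaks: 16:20 Sep 25, 2011 + 8h50m = 01:10 Sep 26, 2011.
The downstream gauge peaks: 01:10 Sep 26, 2011 + 6h15m = 07:25 Sep 26, 2011.
The upstream gauge peaks: 23:40 Sep 25, 2011.
The flood warning is issued: 23:40 Sep 25, 2011 + 10h05m = 09:45 Sep 26, 2011.
The crest passes the city: 09:45 Sep 26, 2011 + 10h30m = 20:15 Sep 26, 2011.
Comparing: the downstream gauge peaks at 07:25 Sep 26, 2011 vs the crest passes the city at 20:15 Sep 26, 2011. Earlier: the downstream gauge peaks.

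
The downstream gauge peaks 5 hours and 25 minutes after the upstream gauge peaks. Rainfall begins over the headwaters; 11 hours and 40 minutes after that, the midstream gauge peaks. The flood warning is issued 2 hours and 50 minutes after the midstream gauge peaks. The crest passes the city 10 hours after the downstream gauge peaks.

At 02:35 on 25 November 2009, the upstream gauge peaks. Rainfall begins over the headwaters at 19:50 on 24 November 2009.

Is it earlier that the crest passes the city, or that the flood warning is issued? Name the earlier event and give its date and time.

The flood warning is issued — 10:20 on 25 November 2009

The upstream gauge peaks: 02:35 Nov 25, 2009.
The downstream gauge peaks: 02:35 Nov 25, 2009 + 5h25m = 08:00 Nov 25, 2009.
The crest passes the city: 08:00 Nov 25, 2009 + 10h = 18:00 Nov 25, 2009.
Rainfall begins over the headwaters: 19:50 Nov 24, 2009.
The midstream gauge peaks: 19:50 Nov 24, 2009 + 11h40m = 07:30 Nov 25, 2009.
The flood warning is issued: 07:30 Nov 25, 2009 + 2h50m = 10:20 Nov 25, 2009.
Comparing: the crest passes the city at 18:00 Nov 25, 2009 vs the flood warning is issued at 10:20 Nov 25, 2009. Earlier: the flood warning is issued.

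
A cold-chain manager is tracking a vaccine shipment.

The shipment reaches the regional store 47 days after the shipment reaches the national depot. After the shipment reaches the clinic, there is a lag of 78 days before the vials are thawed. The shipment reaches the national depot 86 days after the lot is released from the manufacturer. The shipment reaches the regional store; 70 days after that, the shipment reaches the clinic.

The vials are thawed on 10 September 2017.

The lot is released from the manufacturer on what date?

The vials are thawed: Sep 10, 2017.
The shipment reaches the clinic: Sep 10, 2017 − 78 days = Jun 24, 2017.
The shipment reaches the regional store: Jun 24, 2017 − 70 days = Apr 15, 2017.
The shipment reaches the national depot: Apr 15, 2017 − 47 days = Feb 27, 2017.
The lot is released from the manufacturer: Feb 27, 2017 − 86 days = Dec 3, 2016.

3 December 2016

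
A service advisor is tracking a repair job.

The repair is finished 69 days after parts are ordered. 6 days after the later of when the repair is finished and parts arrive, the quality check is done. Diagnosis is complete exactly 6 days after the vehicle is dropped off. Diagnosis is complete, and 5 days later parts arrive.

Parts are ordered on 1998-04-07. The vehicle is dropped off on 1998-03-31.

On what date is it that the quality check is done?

1998-06-21

Parts are ordered: Apr 7, 1998.
The repair is finished: Apr 7, 1998 + 69 days = Jun 15, 1998.
The vehicle is dropped off: Mar 31, 1998.
Diagnosis is complete: Mar 31, 1998 + 6 days = Apr 6, 1998.
Parts arrive: Apr 6, 1998 + 5 days = Apr 11, 1998.
Both prerequisites met — the repair is finished (Jun 15, 1998), parts arrive (Apr 11, 1998); the later is Jun 15, 1998.
The quality check is done: Jun 15, 1998 + 6 days = Jun 21, 1998.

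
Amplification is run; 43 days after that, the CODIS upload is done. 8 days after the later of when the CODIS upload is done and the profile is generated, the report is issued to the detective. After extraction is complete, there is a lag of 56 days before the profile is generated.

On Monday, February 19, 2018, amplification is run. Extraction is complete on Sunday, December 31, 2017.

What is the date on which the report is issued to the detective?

Amplification is run: Feb 19, 2018.
The CODIS upload is done: Feb 19, 2018 + 43 days = Apr 3, 2018.
Extraction is complete: Dec 31, 2017.
The profile is generated: Dec 31, 2017 + 56 days = Feb 25, 2018.
Both prerequisites met — the CODIS upload is done (Apr 3, 2018), the profile is generated (Feb 25, 2018); the later is Apr 3, 2018.
The report is issued to the detective: Apr 3, 2018 + 8 days = Apr 11, 2018.

Wednesday, April 11, 2018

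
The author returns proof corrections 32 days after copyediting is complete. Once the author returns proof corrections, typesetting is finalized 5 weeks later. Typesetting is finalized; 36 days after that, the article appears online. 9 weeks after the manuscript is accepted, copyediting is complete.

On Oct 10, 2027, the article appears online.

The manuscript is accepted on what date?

The article appears online: Oct 10, 2027.
Typesetting is finalized: Oct 10, 2027 − 36 days = Sep 4, 2027.
The author returns proof corrections: Sep 4, 2027 − 5 weeks = Jul 31, 2027.
Copyediting is complete: Jul 31, 2027 − 32 days = Jun 29, 2027.
The manuscript is accepted: Jun 29, 2027 − 9 weeks = Apr 27, 2027.

Apr 27, 2027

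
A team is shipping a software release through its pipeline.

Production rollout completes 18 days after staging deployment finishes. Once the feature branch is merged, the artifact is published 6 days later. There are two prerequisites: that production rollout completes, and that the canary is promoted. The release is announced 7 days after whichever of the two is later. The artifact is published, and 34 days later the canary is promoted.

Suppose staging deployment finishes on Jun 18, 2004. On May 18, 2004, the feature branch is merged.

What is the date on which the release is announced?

Jul 13, 2004

Staging deployment finishes: Jun 18, 2004.
Production rollout completes: Jun 18, 2004 + 18 days = Jul 6, 2004.
The feature branch is merged: May 18, 2004.
The artifact is published: May 18, 2004 + 6 days = May 24, 2004.
The canary is promoted: May 24, 2004 + 34 days = Jun 27, 2004.
Both prerequisites met — production rollout completes (Jul 6, 2004), the canary is promoted (Jun 27, 2004); the later is Jul 6, 2004.
The release is announced: Jul 6, 2004 + 7 days = Jul 13, 2004.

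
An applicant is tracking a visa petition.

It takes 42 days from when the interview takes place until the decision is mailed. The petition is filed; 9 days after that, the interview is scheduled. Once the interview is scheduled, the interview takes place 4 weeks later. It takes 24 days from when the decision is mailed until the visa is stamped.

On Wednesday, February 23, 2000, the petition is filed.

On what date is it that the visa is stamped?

The petition is filed: Feb 23, 2000.
The interview is scheduled: Feb 23, 2000 + 9 days = Mar 3, 2000.
The interview takes place: Mar 3, 2000 + 4 weeks = Mar 31, 2000.
The decision is mailed: Mar 31, 2000 + 42 days = May 12, 2000.
The visa is stamped: May 12, 2000 + 24 days = Jun 5, 2000.

Monday, June 5, 2000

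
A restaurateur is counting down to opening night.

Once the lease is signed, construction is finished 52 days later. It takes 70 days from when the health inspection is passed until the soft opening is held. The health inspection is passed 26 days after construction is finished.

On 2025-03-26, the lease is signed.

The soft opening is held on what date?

2025-08-21

The lease is signed: Mar 26, 2025.
Construction is finished: Mar 26, 2025 + 52 days = May 17, 2025.
The health inspection is passed: May 17, 2025 + 26 days = Jun 12, 2025.
The soft opening is held: Jun 12, 2025 + 70 days = Aug 21, 2025.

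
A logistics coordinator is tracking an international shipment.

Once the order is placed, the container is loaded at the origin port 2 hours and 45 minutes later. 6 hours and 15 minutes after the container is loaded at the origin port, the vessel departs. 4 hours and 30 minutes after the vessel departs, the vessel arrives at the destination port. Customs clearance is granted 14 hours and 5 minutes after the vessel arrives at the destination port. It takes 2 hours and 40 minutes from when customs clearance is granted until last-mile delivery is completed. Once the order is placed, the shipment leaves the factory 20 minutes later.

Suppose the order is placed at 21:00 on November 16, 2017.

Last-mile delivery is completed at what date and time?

03:15 on November 18, 2017

The order is placed: 21:00 Nov 16, 2017.
The container is loaded at the origin port: 21:00 Nov 16, 2017 + 2h45m = 23:45 Nov 16, 2017.
The vessel departs: 23:45 Nov 16, 2017 + 6h15m = 06:00 Nov 17, 2017.
The vessel arrives at the destination port: 06:00 Nov 17, 2017 + 4h30m = 10:30 Nov 17, 2017.
Customs clearance is granted: 10:30 Nov 17, 2017 + 14h05m = 00:35 Nov 18, 2017.
Last-mile delivery is completed: 00:35 Nov 18, 2017 + 2h40m = 03:15 Nov 18, 2017.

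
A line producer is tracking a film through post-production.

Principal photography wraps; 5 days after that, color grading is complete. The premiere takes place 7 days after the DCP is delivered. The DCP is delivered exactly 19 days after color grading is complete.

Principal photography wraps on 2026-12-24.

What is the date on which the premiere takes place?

Principal photography wraps: Dec 24, 2026.
Color grading is complete: Dec 24, 2026 + 5 days = Dec 29, 2026.
The DCP is delivered: Dec 29, 2026 + 19 days = Jan 17, 2027.
The premiere takes place: Jan 17, 2027 + 7 days = Jan 24, 2027.

2027-01-24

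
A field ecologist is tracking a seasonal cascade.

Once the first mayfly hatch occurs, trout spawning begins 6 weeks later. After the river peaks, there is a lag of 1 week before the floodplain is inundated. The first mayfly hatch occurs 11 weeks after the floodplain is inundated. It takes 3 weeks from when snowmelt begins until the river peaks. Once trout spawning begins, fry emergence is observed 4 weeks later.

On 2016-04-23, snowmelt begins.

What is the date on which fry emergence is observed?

2016-10-15

Snowmelt begins: Apr 23, 2016.
The river peaks: Apr 23, 2016 + 3 weeks = May 14, 2016.
The floodplain is inundated: May 14, 2016 + 1 week = May 21, 2016.
The first mayfly hatch occurs: May 21, 2016 + 11 weeks = Aug 6, 2016.
Trout spawning begins: Aug 6, 2016 + 6 weeks = Sep 17, 2016.
Fry emergence is observed: Sep 17, 2016 + 4 weeks = Oct 15, 2016.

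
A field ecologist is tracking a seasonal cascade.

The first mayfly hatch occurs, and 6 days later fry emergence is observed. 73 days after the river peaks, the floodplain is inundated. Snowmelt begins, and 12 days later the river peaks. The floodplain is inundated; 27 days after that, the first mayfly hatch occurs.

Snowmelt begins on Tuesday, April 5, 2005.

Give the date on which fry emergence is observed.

Monday, August 1, 2005

Snowmelt begins: Apr 5, 2005.
The river peaks: Apr 5, 2005 + 12 days = Apr 17, 2005.
The floodplain is inundated: Apr 17, 2005 + 73 days = Jun 29, 2005.
The first mayfly hatch occurs: Jun 29, 2005 + 27 days = Jul 26, 2005.
Fry emergence is observed: Jul 26, 2005 + 6 days = Aug 1, 2005.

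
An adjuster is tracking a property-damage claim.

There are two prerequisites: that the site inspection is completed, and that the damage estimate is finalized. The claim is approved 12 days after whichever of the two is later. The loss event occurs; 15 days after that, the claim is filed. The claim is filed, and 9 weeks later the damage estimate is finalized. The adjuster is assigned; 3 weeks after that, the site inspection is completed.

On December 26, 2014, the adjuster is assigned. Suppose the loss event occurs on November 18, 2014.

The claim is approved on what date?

The adjuster is assigned: Dec 26, 2014.
The site inspection is completed: Dec 26, 2014 + 3 weeks = Jan 16, 2015.
The loss event occurs: Nov 18, 2014.
The claim is filed: Nov 18, 2014 + 15 days = Dec 3, 2014.
The damage estimate is finalized: Dec 3, 2014 + 9 weeks = Feb 4, 2015.
Both prerequisites met — the site inspection is completed (Jan 16, 2015), the damage estimate is finalized (Feb 4, 2015); the later is Feb 4, 2015.
The claim is approved: Feb 4, 2015 + 12 days = Feb 16, 2015.

February 16, 2015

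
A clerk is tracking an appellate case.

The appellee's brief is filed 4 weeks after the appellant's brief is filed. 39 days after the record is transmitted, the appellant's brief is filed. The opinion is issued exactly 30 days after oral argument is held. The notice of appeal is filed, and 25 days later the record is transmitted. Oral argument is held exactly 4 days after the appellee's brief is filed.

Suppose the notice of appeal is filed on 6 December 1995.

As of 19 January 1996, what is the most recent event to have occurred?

The record is transmitted

The notice of appeal is filed: Dec 6, 1995.
The record is transmitted: Dec 6, 1995 + 25 days = Dec 31, 1995.
The appellant's brief is filed: Dec 31, 1995 + 39 days = Feb 8, 1996.
The appellee's brief is filed: Feb 8, 1996 + 4 weeks = Mar 7, 1996.
Oral argument is held: Mar 7, 1996 + 4 days = Mar 11, 1996.
The opinion is issued: Mar 11, 1996 + 30 days = Apr 10, 1996.
Jan 19, 1996 falls between when the record is transmitted (Dec 31, 1995) and when the appellant's brief is filed (Feb 8, 1996).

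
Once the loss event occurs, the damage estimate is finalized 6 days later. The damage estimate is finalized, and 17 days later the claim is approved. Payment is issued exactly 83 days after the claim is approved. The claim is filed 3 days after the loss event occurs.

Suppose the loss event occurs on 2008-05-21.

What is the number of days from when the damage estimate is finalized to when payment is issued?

Causal path: the damage estimate is finalized → the claim is approved → payment is issued.
Total delay along the path: 17 + 83 = 100 days.

100 days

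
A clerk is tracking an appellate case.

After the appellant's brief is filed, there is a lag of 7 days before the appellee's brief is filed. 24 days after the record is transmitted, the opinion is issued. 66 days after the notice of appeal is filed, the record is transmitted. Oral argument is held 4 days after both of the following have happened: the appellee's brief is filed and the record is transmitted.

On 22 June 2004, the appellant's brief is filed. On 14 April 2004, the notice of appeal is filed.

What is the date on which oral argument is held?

The appellant's brief is filed: Jun 22, 2004.
The appellee's brief is filed: Jun 22, 2004 + 7 days = Jun 29, 2004.
The notice of appeal is filed: Apr 14, 2004.
The record is transmitted: Apr 14, 2004 + 66 days = Jun 19, 2004.
Both prerequisites met — the appellee's brief is filed (Jun 29, 2004), the record is transmitted (Jun 19, 2004); the later is Jun 29, 2004.
Oral argument is held: Jun 29, 2004 + 4 days = Jul 3, 2004.

3 July 2004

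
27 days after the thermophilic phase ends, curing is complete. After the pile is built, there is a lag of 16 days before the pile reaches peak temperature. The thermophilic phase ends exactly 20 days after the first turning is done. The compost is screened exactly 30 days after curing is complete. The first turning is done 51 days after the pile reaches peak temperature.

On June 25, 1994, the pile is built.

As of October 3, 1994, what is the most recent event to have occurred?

The thermophilic phase ends

The pile is built: Jun 25, 1994.
The pile reaches peak temperature: Jun 25, 1994 + 16 days = Jul 11, 1994.
The first turning is done: Jul 11, 1994 + 51 days = Aug 31, 1994.
The thermophilic phase ends: Aug 31, 1994 + 20 days = Sep 20, 1994.
Curing is complete: Sep 20, 1994 + 27 days = Oct 17, 1994.
The compost is screened: Oct 17, 1994 + 30 days = Nov 16, 1994.
Oct 3, 1994 falls between when the thermophilic phase ends (Sep 20, 1994) and when curing is complete (Oct 17, 1994).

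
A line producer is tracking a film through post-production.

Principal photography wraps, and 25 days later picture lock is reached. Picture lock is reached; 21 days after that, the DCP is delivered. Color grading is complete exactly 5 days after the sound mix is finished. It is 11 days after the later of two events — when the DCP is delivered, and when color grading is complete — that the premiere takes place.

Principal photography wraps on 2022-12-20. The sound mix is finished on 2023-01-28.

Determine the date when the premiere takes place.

Principal photography wraps: Dec 20, 2022.
Picture lock is reached: Dec 20, 2022 + 25 days = Jan 14, 2023.
The DCP is delivered: Jan 14, 2023 + 21 days = Feb 4, 2023.
The sound mix is finished: Jan 28, 2023.
Color grading is complete: Jan 28, 2023 + 5 days = Feb 2, 2023.
Both prerequisites met — the DCP is delivered (Feb 4, 2023), color grading is complete (Feb 2, 2023); the later is Feb 4, 2023.
The premiere takes place: Feb 4, 2023 + 11 days = Feb 15, 2023.

2023-02-15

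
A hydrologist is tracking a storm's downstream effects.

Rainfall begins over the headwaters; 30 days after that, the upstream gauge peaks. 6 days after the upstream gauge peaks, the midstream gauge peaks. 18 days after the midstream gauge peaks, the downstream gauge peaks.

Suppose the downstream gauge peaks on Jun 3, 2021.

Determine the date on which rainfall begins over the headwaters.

Apr 10, 2021

The downstream gauge peaks: Jun 3, 2021.
The midstream gauge peaks: Jun 3, 2021 − 18 days = May 16, 2021.
The upstream gauge peaks: May 16, 2021 − 6 days = May 10, 2021.
Rainfall begins over the headwaters: May 10, 2021 − 30 days = Apr 10, 2021.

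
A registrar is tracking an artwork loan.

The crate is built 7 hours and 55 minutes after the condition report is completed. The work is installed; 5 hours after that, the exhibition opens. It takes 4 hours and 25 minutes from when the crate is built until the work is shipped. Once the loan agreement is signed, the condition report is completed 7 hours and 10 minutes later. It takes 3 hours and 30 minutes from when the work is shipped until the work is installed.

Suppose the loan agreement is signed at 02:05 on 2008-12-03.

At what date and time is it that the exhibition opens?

The loan agreement is signed: 02:05 Dec 3, 2008.
The condition report is completed: 02:05 Dec 3, 2008 + 7h10m = 09:15 Dec 3, 2008.
The crate is built: 09:15 Dec 3, 2008 + 7h55m = 17:10 Dec 3, 2008.
The work is shipped: 17:10 Dec 3, 2008 + 4h25m = 21:35 Dec 3, 2008.
The work is installed: 21:35 Dec 3, 2008 + 3h30m = 01:05 Dec 4, 2008.
The exhibition opens: 01:05 Dec 4, 2008 + 5h = 06:05 Dec 4, 2008.

06:05 on 2008-12-04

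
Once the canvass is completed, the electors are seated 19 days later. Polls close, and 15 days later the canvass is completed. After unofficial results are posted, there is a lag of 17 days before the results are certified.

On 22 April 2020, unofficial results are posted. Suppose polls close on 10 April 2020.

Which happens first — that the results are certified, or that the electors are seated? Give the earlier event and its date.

The results are certified — 9 May 2020

Unofficial results are posted: Apr 22, 2020.
The results are certified: Apr 22, 2020 + 17 days = May 9, 2020.
Polls close: Apr 10, 2020.
The canvass is completed: Apr 10, 2020 + 15 days = Apr 25, 2020.
The electors are seated: Apr 25, 2020 + 19 days = May 14, 2020.
Comparing: the results are certified on May 9, 2020 vs the electors are seated on May 14, 2020. Earlier: the results are certified.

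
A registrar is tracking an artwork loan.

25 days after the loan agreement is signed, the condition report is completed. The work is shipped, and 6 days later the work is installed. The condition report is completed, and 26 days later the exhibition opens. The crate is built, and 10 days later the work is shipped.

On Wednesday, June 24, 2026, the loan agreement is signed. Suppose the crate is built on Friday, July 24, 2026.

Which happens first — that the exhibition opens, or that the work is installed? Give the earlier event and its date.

The work is installed — Sunday, August 9, 2026

The loan agreement is signed: Jun 24, 2026.
The condition report is completed: Jun 24, 2026 + 25 days = Jul 19, 2026.
The exhibition opens: Jul 19, 2026 + 26 days = Aug 14, 2026.
The crate is built: Jul 24, 2026.
The work is shipped: Jul 24, 2026 + 10 days = Aug 3, 2026.
The work is installed: Aug 3, 2026 + 6 days = Aug 9, 2026.
Comparing: the exhibition opens on Aug 14, 2026 vs the work is installed on Aug 9, 2026. Earlier: the work is installed.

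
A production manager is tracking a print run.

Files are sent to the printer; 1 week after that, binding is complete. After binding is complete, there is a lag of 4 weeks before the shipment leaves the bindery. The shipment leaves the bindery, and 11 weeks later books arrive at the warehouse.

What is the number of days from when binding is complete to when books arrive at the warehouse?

105 days

Causal path: binding is complete → the shipment leaves the bindery → books arrive at the warehouse.
Total delay along the path: 4 + 11 weeks = 15 weeks = 105 days.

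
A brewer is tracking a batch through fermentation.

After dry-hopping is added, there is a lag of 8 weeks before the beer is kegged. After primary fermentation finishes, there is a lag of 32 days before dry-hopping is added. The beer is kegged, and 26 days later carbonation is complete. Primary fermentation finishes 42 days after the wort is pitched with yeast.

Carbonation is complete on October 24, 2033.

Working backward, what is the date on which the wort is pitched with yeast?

May 21, 2033

Carbonation is complete: Oct 24, 2033.
The beer is kegged: Oct 24, 2033 − 26 days = Sep 28, 2033.
Dry-hopping is added: Sep 28, 2033 − 8 weeks = Aug 3, 2033.
Primary fermentation finishes: Aug 3, 2033 − 32 days = Jul 2, 2033.
The wort is pitched with yeast: Jul 2, 2033 − 42 days = May 21, 2033.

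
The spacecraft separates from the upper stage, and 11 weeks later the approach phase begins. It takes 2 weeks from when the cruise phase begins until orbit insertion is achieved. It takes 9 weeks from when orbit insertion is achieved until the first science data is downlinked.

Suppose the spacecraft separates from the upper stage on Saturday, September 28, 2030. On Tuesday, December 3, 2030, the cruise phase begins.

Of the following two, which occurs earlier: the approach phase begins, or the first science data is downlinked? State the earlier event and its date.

The approach phase begins — Saturday, December 14, 2030

The spacecraft separates from the upper stage: Sep 28, 2030.
The approach phase begins: Sep 28, 2030 + 11 weeks = Dec 14, 2030.
The cruise phase begins: Dec 3, 2030.
Orbit insertion is achieved: Dec 3, 2030 + 2 weeks = Dec 17, 2030.
The first science data is downlinked: Dec 17, 2030 + 9 weeks = Feb 18, 2031.
Comparing: the approach phase begins on Dec 14, 2030 vs the first science data is downlinked on Feb 18, 2031. Earlier: the approach phase begins.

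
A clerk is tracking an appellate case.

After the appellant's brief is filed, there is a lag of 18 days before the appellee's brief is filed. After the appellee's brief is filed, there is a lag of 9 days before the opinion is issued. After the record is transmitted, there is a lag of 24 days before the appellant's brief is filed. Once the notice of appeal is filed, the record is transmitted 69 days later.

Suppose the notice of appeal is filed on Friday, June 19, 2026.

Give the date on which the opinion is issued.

Saturday, October 17, 2026

The notice of appeal is filed: Jun 19, 2026.
The record is transmitted: Jun 19, 2026 + 69 days = Aug 27, 2026.
The appellant's brief is filed: Aug 27, 2026 + 24 days = Sep 20, 2026.
The appellee's brief is filed: Sep 20, 2026 + 18 days = Oct 8, 2026.
The opinion is issued: Oct 8, 2026 + 9 days = Oct 17, 2026.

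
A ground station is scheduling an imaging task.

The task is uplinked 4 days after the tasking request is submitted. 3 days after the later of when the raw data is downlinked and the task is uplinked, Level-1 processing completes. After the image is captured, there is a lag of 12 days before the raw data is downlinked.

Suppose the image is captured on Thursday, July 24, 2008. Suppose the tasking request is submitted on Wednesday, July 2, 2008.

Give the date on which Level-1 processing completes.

The image is captured: Jul 24, 2008.
The raw data is downlinked: Jul 24, 2008 + 12 days = Aug 5, 2008.
The tasking request is submitted: Jul 2, 2008.
The task is uplinked: Jul 2, 2008 + 4 days = Jul 6, 2008.
Both prerequisites met — the raw data is downlinked (Aug 5, 2008), the task is uplinked (Jul 6, 2008); the later is Aug 5, 2008.
Level-1 processing completes: Aug 5, 2008 + 3 days = Aug 8, 2008.

Friday, August 8, 2008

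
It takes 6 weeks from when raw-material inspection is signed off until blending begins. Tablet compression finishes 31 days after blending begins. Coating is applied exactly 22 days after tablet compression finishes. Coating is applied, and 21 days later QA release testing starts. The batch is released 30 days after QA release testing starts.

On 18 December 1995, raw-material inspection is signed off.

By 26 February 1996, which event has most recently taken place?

Raw-material inspection is signed off: Dec 18, 1995.
Blending begins: Dec 18, 1995 + 6 weeks = Jan 29, 1996.
Tablet compression finishes: Jan 29, 1996 + 31 days = Feb 29, 1996.
Coating is applied: Feb 29, 1996 + 22 days = Mar 22, 1996.
QA release testing starts: Mar 22, 1996 + 21 days = Apr 12, 1996.
The batch is released: Apr 12, 1996 + 30 days = May 12, 1996.
Feb 26, 1996 falls between when blending begins (Jan 29, 1996) and when tablet compression finishes (Feb 29, 1996).

Blending begins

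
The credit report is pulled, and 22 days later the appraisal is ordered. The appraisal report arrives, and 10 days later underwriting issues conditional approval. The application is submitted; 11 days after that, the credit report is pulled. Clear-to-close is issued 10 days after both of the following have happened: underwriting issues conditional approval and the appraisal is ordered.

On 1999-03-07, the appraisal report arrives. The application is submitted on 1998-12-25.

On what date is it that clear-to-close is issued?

The appraisal report arrives: Mar 7, 1999.
Underwriting issues conditional approval: Mar 7, 1999 + 10 days = Mar 17, 1999.
The application is submitted: Dec 25, 1998.
The credit report is pulled: Dec 25, 1998 + 11 days = Jan 5, 1999.
The appraisal is ordered: Jan 5, 1999 + 22 days = Jan 27, 1999.
Both prerequisites met — underwriting issues conditional approval (Mar 17, 1999), the appraisal is ordered (Jan 27, 1999); the later is Mar 17, 1999.
Clear-to-close is issued: Mar 17, 1999 + 10 days = Mar 27, 1999.

1999-03-27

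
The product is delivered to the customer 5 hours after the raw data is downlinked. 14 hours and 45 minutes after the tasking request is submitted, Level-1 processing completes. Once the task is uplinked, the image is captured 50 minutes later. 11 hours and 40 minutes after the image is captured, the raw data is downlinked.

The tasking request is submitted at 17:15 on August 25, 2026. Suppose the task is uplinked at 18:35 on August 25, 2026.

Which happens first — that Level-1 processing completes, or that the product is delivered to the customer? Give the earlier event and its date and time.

Level-1 processing completes — 08:00 on August 26, 2026

The tasking request is submitted: 17:15 Aug 25, 2026.
Level-1 processing completes: 17:15 Aug 25, 2026 + 14h45m = 08:00 Aug 26, 2026.
The task is uplinked: 18:35 Aug 25, 2026.
The image is captured: 18:35 Aug 25, 2026 + 50m = 19:25 Aug 25, 2026.
The raw data is downlinked: 19:25 Aug 25, 2026 + 11h40m = 07:05 Aug 26, 2026.
The product is delivered to the customer: 07:05 Aug 26, 2026 + 5h = 12:05 Aug 26, 2026.
Comparing: Level-1 processing completes at 08:00 Aug 26, 2026 vs the product is delivered to the customer at 12:05 Aug 26, 2026. Earlier: Level-1 processing completes.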